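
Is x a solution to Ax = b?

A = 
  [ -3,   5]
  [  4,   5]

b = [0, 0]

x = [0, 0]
Yes

Ax = [0, 0] = b ✓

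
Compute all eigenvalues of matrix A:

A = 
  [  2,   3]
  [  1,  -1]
λ = (1 + √21)/2, (1 - √21)/2  (≈ 2.791, -1.791)

tr(A) = 1, det(A) = -5
Characteristic polynomial: λ² - tr(A)λ + det(A) = λ² - λ - 5
λ² - λ - 5 = 0  ⇒  λ = (1 ± √((-1)² - 4·(-5)))/2 = (1 ± √(21))/2
  = (1 + √21)/2,  (1 - √21)/2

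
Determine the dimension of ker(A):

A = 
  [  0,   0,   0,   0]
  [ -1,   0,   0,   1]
nullity(A) = 3

Row reduce:
Swap R1 ↔ R2
REF = 
  [ -1,   0,   0,   1]
  [  0,   0,   0,   0]
Pivot columns: 1 → 1 pivot.
rank(A) = 1, so nullity(A) = 4 - 1 = 3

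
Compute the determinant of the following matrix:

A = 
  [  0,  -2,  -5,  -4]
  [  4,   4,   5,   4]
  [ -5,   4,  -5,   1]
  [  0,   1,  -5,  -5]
Cofactor expansion along row 1: det(A) = a₁₁M₁₁ - a₁₂M₁₂ + a₁₃M₁₃ - a₁₄M₁₄

M₁₁ = det[[4, 5, 4]; [4, -5, 1]; [1, -5, -5]]
  = (4)·((-5)(-5) - (1)(-5)) - (5)·((4)(-5) - (1)(1)) + (4)·((4)(-5) - (-5)(1))
  = (4)(30) - (5)(-21) + (4)(-15)
  = 165
M₁₂ = det[[4, 5, 4]; [-5, -5, 1]; [0, -5, -5]]
  = (4)·((-5)(-5) - (1)(-5)) - (5)·((-5)(-5) - (1)(0)) + (4)·((-5)(-5) - (-5)(0))
  = (4)(30) - (5)(25) + (4)(25)
  = 95
M₁₃ = det[[4, 4, 4]; [-5, 4, 1]; [0, 1, -5]]
  = (4)·((4)(-5) - (1)(1)) - (4)·((-5)(-5) - (1)(0)) + (4)·((-5)(1) - (4)(0))
  = (4)(-21) - (4)(25) + (4)(-5)
  = -204
M₁₄ = det[[4, 4, 5]; [-5, 4, -5]; [0, 1, -5]]
  = (4)·((4)(-5) - (-5)(1)) - (4)·((-5)(-5) - (-5)(0)) + (5)·((-5)(1) - (4)(0))
  = (4)(-15) - (4)(25) + (5)(-5)
  = -185

det(A) = (0)(165) - (-2)(95) + (-5)(-204) - (-4)(-185) = 470

det(A) = 470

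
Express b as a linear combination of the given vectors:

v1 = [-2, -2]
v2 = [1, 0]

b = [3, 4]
c1 = -2, c2 = -1

b = -2·v1 + -1·v2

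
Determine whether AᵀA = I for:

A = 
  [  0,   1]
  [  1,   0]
Yes

AᵀA = 
  [  1,   0]
  [  0,   1]
= I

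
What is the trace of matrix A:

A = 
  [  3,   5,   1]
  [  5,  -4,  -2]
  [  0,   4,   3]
2

tr(A) = 3 + -4 + 3 = 2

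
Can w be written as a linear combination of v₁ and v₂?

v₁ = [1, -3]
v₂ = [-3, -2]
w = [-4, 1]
Yes

Form the augmented matrix and row-reduce:
[v₁|v₂|w] = 
  [  1,  -3,  -4]
  [ -3,  -2,   1]
R2 → R2 + (3)·R1
REF = 
  [  1,  -3,  -4]
  [  0, -11, -11]

No row of the form [0 0 | nonzero], so the system is consistent. Back-substitution gives c₁ = -1, c₂ = 1: w = (-1)·v₁ + (1)·v₂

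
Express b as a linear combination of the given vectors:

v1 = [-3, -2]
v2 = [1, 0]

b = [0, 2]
c1 = -1, c2 = -3

b = -1·v1 + -3·v2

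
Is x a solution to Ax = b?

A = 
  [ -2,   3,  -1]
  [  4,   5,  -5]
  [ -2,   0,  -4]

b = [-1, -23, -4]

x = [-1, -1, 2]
No

Ax = [-3, -19, -6] ≠ b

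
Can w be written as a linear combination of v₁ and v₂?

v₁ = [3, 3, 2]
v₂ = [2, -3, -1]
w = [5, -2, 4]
No

Form the augmented matrix and row-reduce:
[v₁|v₂|w] = 
  [  3,   2,   5]
  [  3,  -3,  -2]
  [  2,  -1,   4]
R2 → R2 - (1)·R1
R3 → R3 - (2/3)·R1
R3 → R3 - (7/15)·R2
REF = 
  [    3,     2,     5]
  [    0,    -5,    -7]
  [    0,     0, 59/15]

Row 3 reads [0 0 | 59/15], i.e. 0 = 59/15, so the system is inconsistent and w ∉ span{v₁, v₂}.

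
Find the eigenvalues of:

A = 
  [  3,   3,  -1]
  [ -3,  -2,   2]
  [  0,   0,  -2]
λ = -2, (1 + i√11)/2, (1 - i√11)/2  (≈ -2, 0.5 + 1.658i, 0.5 - 1.658i)

Characteristic polynomial: det(λI - A) = λ³ + λ² + λ + 6
Testing integer divisors of the constant term: p(-2) = 0, so (λ + 2) is a factor:
p(λ) = (λ + 2)(λ² - λ + 3)
λ² - λ + 3 = 0  ⇒  λ = (1 ± √((-1)² - 4·(3)))/2 = (1 ± √(-11))/2
  = (1 + i√11)/2,  (1 - i√11)/2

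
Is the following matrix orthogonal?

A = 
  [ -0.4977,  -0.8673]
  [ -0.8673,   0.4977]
Yes

AᵀA = 
  [  0.9999,   0]
  [  0,   0.9999]
≈ I (equal to I up to the 4-dp rounding of the entries)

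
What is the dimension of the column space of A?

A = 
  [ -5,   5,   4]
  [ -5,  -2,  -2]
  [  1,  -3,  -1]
Row reduce:
R2 → R2 - (1)·R1
R3 → R3 + (1/5)·R1
R3 → R3 - (2/7)·R2
REF = 
  [   -5,     5,     4]
  [    0,    -7,    -6]
  [    0,     0, 53/35]
Pivot columns: 1, 2, 3 → 3 pivots.
dim(Col(A)) = number of pivot columns = 3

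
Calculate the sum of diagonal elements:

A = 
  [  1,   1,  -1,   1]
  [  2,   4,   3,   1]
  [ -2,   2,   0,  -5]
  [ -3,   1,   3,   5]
10

tr(A) = 1 + 4 + 0 + 5 = 10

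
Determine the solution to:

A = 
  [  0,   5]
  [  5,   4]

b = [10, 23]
Row reduce the augmented matrix [A|b]:
Swap R1 ↔ R2
REF = 
  [  5,   4,  23]
  [  0,   5,  10]

Back-substitution:
x₂ = 10 / 5 = 2
x₁ = (23 - (4)(2)) / 5 = 3

x = [3, 2]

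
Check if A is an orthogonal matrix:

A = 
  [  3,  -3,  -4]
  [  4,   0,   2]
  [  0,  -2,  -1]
No

AᵀA = 
  [ 25,  -9,  -4]
  [ -9,  13,  14]
  [ -4,  14,  21]
≠ I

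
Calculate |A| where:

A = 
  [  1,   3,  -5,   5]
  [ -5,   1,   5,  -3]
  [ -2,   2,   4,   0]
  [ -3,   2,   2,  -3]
Cofactor expansion along row 1: det(A) = a₁₁M₁₁ - a₁₂M₁₂ + a₁₃M₁₃ - a₁₄M₁₄

M₁₁ = det[[1, 5, -3]; [2, 4, 0]; [2, 2, -3]]
  = (1)·((4)(-3) - (0)(2)) - (5)·((2)(-3) - (0)(2)) + (-3)·((2)(2) - (4)(2))
  = (1)(-12) - (5)(-6) + (-3)(-4)
  = 30
M₁₂ = det[[-5, 5, -3]; [-2, 4, 0]; [-3, 2, -3]]
  = (-5)·((4)(-3) - (0)(2)) - (5)·((-2)(-3) - (0)(-3)) + (-3)·((-2)(2) - (4)(-3))
  = (-5)(-12) - (5)(6) + (-3)(8)
  = 6
M₁₃ = det[[-5, 1, -3]; [-2, 2, 0]; [-3, 2, -3]]
  = (-5)·((2)(-3) - (0)(2)) - (1)·((-2)(-3) - (0)(-3)) + (-3)·((-2)(2) - (2)(-3))
  = (-5)(-6) - (1)(6) + (-3)(2)
  = 18
M₁₄ = det[[-5, 1, 5]; [-2, 2, 4]; [-3, 2, 2]]
  = (-5)·((2)(2) - (4)(2)) - (1)·((-2)(2) - (4)(-3)) + (5)·((-2)(2) - (2)(-3))
  = (-5)(-4) - (1)(8) + (5)(2)
  = 22

det(A) = (1)(30) - (3)(6) + (-5)(18) - (5)(22) = -188

det(A) = -188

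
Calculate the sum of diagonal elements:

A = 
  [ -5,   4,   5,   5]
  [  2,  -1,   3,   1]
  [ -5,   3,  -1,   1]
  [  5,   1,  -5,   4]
-3

tr(A) = -5 + -1 + -1 + 4 = -3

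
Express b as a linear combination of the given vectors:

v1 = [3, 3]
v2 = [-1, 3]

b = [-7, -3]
c1 = -2, c2 = 1

b = -2·v1 + 1·v2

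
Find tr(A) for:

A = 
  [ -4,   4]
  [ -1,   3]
-1

tr(A) = -4 + 3 = -1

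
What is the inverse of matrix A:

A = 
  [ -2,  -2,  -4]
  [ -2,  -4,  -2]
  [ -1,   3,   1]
det(A) = (-2)·((-4)(1) - (-2)(3)) - (-2)·((-2)(1) - (-2)(-1)) + (-4)·((-2)(3) - (-4)(-1))
  = (-2)(2) - (-2)(-4) + (-4)(-10)
  = 28
det(A) = 28 ≠ 0, so A is invertible.

Cofactors Cᵢⱼ = (-1)ⁱ⁺ʲ·Mᵢⱼ:
C = 
  [  2,   4, -10]
  [-10,  -6,   8]
  [-12,   4,   4]

adj(A) = Cᵀ:
adj(A) = 
  [  2, -10, -12]
  [  4,  -6,   4]
  [-10,   8,   4]

A⁻¹ = (1/28) · adj(A):
A⁻¹ = 
  [ 1/14, -5/14,  -3/7]
  [  1/7, -3/14,   1/7]
  [-5/14,   2/7,   1/7]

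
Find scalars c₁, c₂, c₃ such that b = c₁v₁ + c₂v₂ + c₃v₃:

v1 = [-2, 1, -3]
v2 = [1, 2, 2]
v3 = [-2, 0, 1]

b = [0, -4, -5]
c1 = 0, c2 = -2, c3 = -1

b = 0·v1 + -2·v2 + -1·v3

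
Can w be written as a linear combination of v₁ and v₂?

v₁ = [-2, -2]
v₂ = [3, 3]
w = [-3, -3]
Yes

Form the augmented matrix and row-reduce:
[v₁|v₂|w] = 
  [ -2,   3,  -3]
  [ -2,   3,  -3]
R2 → R2 - (1)·R1
REF = 
  [ -2,   3,  -3]
  [  0,   0,   0]

No row of the form [0 0 | nonzero], so the system is consistent. Back-substitution gives c₁ = 3/2, c₂ = 0: w = (3/2)·v₁ + (0)·v₂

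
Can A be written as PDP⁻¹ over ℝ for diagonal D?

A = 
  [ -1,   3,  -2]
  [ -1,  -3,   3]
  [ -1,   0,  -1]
No

Characteristic polynomial: det(λI - A) = λ³ + 5λ² + 8λ + 9
By the rational root theorem any rational root is an integer dividing 9; none of those is a root, so p(λ) has no rational roots and hence (being an irreducible cubic) no repeated roots.
Discriminant of the cubic: Δ = -655
Δ < 0 ⇒ one real eigenvalue and a complex-conjugate pair: λ ≈ -3.433, -0.7833 + 1.417i, -0.7833 - 1.417i
Has complex eigenvalues (not diagonalizable over ℝ).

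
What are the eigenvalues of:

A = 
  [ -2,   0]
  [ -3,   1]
tr(A) = -1, det(A) = -2
Characteristic polynomial: λ² - tr(A)λ + det(A) = λ² + λ - 2
λ² + λ - 2 = (λ + 2)(λ - 1)

λ = 1, -2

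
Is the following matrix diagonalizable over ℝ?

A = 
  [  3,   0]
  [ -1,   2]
Yes

tr(A) = 5, det(A) = 6
Characteristic polynomial: λ² - tr(A)λ + det(A) = λ² - 5λ + 6
λ² - 5λ + 6 = (λ - 2)(λ - 3)
Eigenvalues: 3, 2
λ=2: alg. mult. = 1, geom. mult. = 2 - rank(A - (2)I) = 2 - 1 = 1
λ=3: alg. mult. = 1, geom. mult. = 2 - rank(A - (3)I) = 2 - 1 = 1
Sum of geometric multiplicities equals n, so A has n independent eigenvectors.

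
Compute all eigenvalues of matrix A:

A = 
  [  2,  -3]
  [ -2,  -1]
λ = (1 + √33)/2, (1 - √33)/2  (≈ 3.372, -2.372)

tr(A) = 1, det(A) = -8
Characteristic polynomial: λ² - tr(A)λ + det(A) = λ² - λ - 8
λ² - λ - 8 = 0  ⇒  λ = (1 ± √((-1)² - 4·(-8)))/2 = (1 ± √(33))/2
  = (1 + √33)/2,  (1 - √33)/2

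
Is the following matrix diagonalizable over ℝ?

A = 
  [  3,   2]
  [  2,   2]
Yes

tr(A) = 5, det(A) = 2
Characteristic polynomial: λ² - tr(A)λ + det(A) = λ² - 5λ + 2
λ² - 5λ + 2 = 0  ⇒  λ = (5 ± √((-5)² - 4·(2)))/2 = (5 ± √(17))/2
  = (5 + √17)/2,  (5 - √17)/2
Eigenvalues: (5 + √17)/2, (5 - √17)/2  (≈ 4.562, 0.4384)
The two irrational eigenvalues are distinct (simple), so each has alg. mult. = geom. mult. = 1.
Sum of geometric multiplicities equals n, so A has n independent eigenvectors.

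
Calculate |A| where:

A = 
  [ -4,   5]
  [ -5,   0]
25

For a 2×2 matrix, det = ad - bc = (-4)(0) - (5)(-5) = 25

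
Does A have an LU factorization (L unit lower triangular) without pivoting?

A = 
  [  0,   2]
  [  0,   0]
Yes.
The first column is zero, so A is already upper triangular: L = I, U = A.
L = 
  [  1,   0]
  [  0,   1]
U = 
  [  0,   2]
  [  0,   0]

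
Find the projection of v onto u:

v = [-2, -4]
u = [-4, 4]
proj_u(v) = [1, -1]

v·u = (-2)(-4) + (-4)(4) = -8
u·u = (-4)² + (4)² = 32
proj_u(v) = (v·u / u·u) × u = (-8/32) × u = (-1/4) × u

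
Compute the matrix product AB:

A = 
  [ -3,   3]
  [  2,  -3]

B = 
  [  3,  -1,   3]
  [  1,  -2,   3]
A is 2×2 and B is 2×3, so AB is 2×3. Each entry is (row of A)·(column of B):
AB[1,1] = (-3)(3) + (3)(1) = -6
AB[1,2] = (-3)(-1) + (3)(-2) = -3
AB[1,3] = (-3)(3) + (3)(3) = 0
AB[2,1] = (2)(3) + (-3)(1) = 3
AB[2,2] = (2)(-1) + (-3)(-2) = 4
AB[2,3] = (2)(3) + (-3)(3) = -3

AB = 
  [ -6,  -3,   0]
  [  3,   4,  -3]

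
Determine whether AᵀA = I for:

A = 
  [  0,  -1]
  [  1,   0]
Yes

AᵀA = 
  [  1,   0]
  [  0,   1]
= I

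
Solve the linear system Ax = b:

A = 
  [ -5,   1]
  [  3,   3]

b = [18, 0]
Row reduce the augmented matrix [A|b]:
R2 → R2 + (3/5)·R1
REF = 
  [  -5,    1,   18]
  [   0, 18/5, 54/5]

Back-substitution:
x₂ = (54/5) / (18/5) = 3
x₁ = (18 - (1)(3)) / (-5) = -3

x = [-3, 3]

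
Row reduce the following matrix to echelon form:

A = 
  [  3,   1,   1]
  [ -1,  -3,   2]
Row operations:
R2 → R2 + (1/3)·R1

Resulting echelon form:
REF = 
  [   3,    1,    1]
  [   0, -8/3,  7/3]

Rank = 2 (number of non-zero pivot rows).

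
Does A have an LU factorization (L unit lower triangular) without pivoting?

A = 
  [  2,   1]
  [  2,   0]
Yes.
A[1,1] = 2 ≠ 0, so Gaussian elimination proceeds without a row swap: multiplier ℓ₂₁ = (2)/(2) = 1, and U[2,2] = 0 - (1)(1) = -1.
L = 
  [  1,   0]
  [  1,   1]
U = 
  [  2,   1]
  [  0,  -1]
Check row 2 of LU: [(1)(2), (1)(1) + (-1)] = [2, 0] = row 2 of A ✓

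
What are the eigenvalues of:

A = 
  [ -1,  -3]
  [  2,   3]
λ = 1 + i√2, 1 - i√2  (≈ 1 + 1.414i, 1 - 1.414i)

tr(A) = 2, det(A) = 3
Characteristic polynomial: λ² - tr(A)λ + det(A) = λ² - 2λ + 3
λ² - 2λ + 3 = 0  ⇒  λ = (2 ± √((-2)² - 4·(3)))/2 = (2 ± √(-8))/2
  = 1 + i√2,  1 - i√2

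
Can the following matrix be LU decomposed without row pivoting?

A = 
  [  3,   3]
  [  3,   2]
Yes.
A[1,1] = 3 ≠ 0, so Gaussian elimination proceeds without a row swap: multiplier ℓ₂₁ = (3)/(3) = 1, and U[2,2] = 2 - (1)(3) = -1.
L = 
  [  1,   0]
  [  1,   1]
U = 
  [  3,   3]
  [  0,  -1]
Check row 2 of LU: [(1)(3), (1)(3) + (-1)] = [3, 2] = row 2 of A ✓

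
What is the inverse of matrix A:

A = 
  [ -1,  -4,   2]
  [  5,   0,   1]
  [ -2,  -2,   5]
det(A) = (-1)·((0)(5) - (1)(-2)) - (-4)·((5)(5) - (1)(-2)) + (2)·((5)(-2) - (0)(-2))
  = (-1)(2) - (-4)(27) + (2)(-10)
  = 86
det(A) = 86 ≠ 0, so A is invertible.

Cofactors Cᵢⱼ = (-1)ⁱ⁺ʲ·Mᵢⱼ:
C = 
  [  2, -27, -10]
  [ 16,  -1,   6]
  [ -4,  11,  20]

adj(A) = Cᵀ:
adj(A) = 
  [  2,  16,  -4]
  [-27,  -1,  11]
  [-10,   6,  20]

A⁻¹ = (1/86) · adj(A):
A⁻¹ = 
  [  1/43,   8/43,  -2/43]
  [-27/86,  -1/86,  11/86]
  [ -5/43,   3/43,  10/43]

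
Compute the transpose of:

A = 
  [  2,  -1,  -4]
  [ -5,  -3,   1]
Aᵀ = 
  [  2,  -5]
  [ -1,  -3]
  [ -4,   1]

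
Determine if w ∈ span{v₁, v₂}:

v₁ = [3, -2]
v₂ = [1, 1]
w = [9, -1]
Yes

Form the augmented matrix and row-reduce:
[v₁|v₂|w] = 
  [  3,   1,   9]
  [ -2,   1,  -1]
R2 → R2 + (2/3)·R1
REF = 
  [  3,   1,   9]
  [  0, 5/3,   5]

No row of the form [0 0 | nonzero], so the system is consistent. Back-substitution gives c₁ = 2, c₂ = 3: w = (2)·v₁ + (3)·v₂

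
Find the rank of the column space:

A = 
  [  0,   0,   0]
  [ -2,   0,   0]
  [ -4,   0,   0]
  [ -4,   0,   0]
dim(Col(A)) = 1

Row reduce:
Swap R1 ↔ R2
R3 → R3 - (2)·R1
R4 → R4 - (2)·R1
REF = 
  [ -2,   0,   0]
  [  0,   0,   0]
  [  0,   0,   0]
  [  0,   0,   0]
Pivot columns: 1 → 1 pivot.
dim(Col(A)) = number of pivot columns = 1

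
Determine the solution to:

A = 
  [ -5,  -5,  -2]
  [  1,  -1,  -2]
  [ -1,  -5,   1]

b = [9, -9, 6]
x = [-3, 0, 3]

Row reduce the augmented matrix [A|b]:
R2 → R2 + (1/5)·R1
R3 → R3 - (1/5)·R1
R3 → R3 - (2)·R2
REF = 
  [   -5,    -5,    -2,     9]
  [    0,    -2, -12/5, -36/5]
  [    0,     0,  31/5,  93/5]

Back-substitution:
x₃ = (93/5) / (31/5) = 3
x₂ = (-36/5 - (-12/5)(3)) / (-2) = 0
x₁ = (9 - (-5)(0) - (-2)(3)) / (-5) = -3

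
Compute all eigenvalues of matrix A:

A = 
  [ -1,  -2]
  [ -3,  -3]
λ = -2 + √7, -2 - √7  (≈ 0.6458, -4.646)

tr(A) = -4, det(A) = -3
Characteristic polynomial: λ² - tr(A)λ + det(A) = λ² + 4λ - 3
λ² + 4λ - 3 = 0  ⇒  λ = (-4 ± √((4)² - 4·(-3)))/2 = (-4 ± √(28))/2
  = -2 + √7,  -2 - √7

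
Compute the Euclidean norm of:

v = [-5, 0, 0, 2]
5.385

||v||₂ = √((-5)² + (0)² + (0)² + (2)²) = √29 = 5.385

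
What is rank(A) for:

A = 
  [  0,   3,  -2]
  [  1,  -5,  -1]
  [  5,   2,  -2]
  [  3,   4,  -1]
Row reduce:
Swap R1 ↔ R2
R3 → R3 - (5)·R1
R4 → R4 - (3)·R1
R3 → R3 - (9)·R2
R4 → R4 - (19/3)·R2
R4 → R4 - (44/63)·R3
REF = 
  [  1,  -5,  -1]
  [  0,   3,  -2]
  [  0,   0,  21]
  [  0,   0,   0]
Pivot columns: 1, 2, 3 → 3 pivots.

rank(A) = 3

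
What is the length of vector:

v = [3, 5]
5.831

||v||₂ = √((3)² + (5)²) = √34 = 5.831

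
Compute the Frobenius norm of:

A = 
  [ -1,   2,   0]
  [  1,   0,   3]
||A||_F = 3.873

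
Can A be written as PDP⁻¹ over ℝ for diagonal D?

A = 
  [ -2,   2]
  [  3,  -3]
Yes

tr(A) = -5, det(A) = 0
Characteristic polynomial: λ² - tr(A)λ + det(A) = λ² + 5λ
λ² + 5λ = λ(λ + 5)
Eigenvalues: 0, -5
λ=-5: alg. mult. = 1, geom. mult. = 2 - rank(A - (-5)I) = 2 - 1 = 1
λ=0: alg. mult. = 1, geom. mult. = 2 - rank(A - (0)I) = 2 - 1 = 1
Sum of geometric multiplicities equals n, so A has n independent eigenvectors.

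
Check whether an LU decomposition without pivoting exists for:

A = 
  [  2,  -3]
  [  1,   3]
Yes.
A[1,1] = 2 ≠ 0, so Gaussian elimination proceeds without a row swap: multiplier ℓ₂₁ = (1)/(2) = 1/2, and U[2,2] = 3 - (1/2)(-3) = 9/2.
L = 
  [  1,   0]
  [1/2,   1]
U = 
  [  2,  -3]
  [  0, 9/2]
Check row 2 of LU: [(1/2)(2), (1/2)(-3) + (9/2)] = [1, 3] = row 2 of A ✓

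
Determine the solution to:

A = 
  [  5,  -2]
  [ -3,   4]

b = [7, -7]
x = [1, -1]

Row reduce the augmented matrix [A|b]:
R2 → R2 + (3/5)·R1
REF = 
  [    5,    -2,     7]
  [    0,  14/5, -14/5]

Back-substitution:
x₂ = (-14/5) / (14/5) = -1
x₁ = (7 - (-2)(-1)) / 5 = 1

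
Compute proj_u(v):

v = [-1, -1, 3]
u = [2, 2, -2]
v·u = (-1)(2) + (-1)(2) + (3)(-2) = -10
u·u = (2)² + (2)² + (-2)² = 12
proj_u(v) = (v·u / u·u) × u = (-10/12) × u = (-5/6) × u

proj_u(v) = [-5/3, -5/3, 5/3]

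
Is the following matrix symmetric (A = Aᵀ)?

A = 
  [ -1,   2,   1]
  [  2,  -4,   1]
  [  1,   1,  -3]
Yes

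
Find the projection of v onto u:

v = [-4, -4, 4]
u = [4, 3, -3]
proj_u(v) = [-80/17, -60/17, 60/17]

v·u = (-4)(4) + (-4)(3) + (4)(-3) = -40
u·u = (4)² + (3)² + (-3)² = 34
proj_u(v) = (v·u / u·u) × u = (-40/34) × u = (-20/17) × u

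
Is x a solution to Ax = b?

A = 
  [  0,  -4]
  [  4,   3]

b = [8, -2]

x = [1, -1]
No

Ax = [4, 1] ≠ b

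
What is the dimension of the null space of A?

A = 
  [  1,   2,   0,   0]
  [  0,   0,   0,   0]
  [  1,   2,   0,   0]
nullity(A) = 3

Row reduce:
R3 → R3 - (1)·R1
REF = 
  [  1,   2,   0,   0]
  [  0,   0,   0,   0]
  [  0,   0,   0,   0]
Pivot columns: 1 → 1 pivot.
rank(A) = 1, so nullity(A) = 4 - 1 = 3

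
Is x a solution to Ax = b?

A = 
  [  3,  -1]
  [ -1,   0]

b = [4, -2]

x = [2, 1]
No

Ax = [5, -2] ≠ b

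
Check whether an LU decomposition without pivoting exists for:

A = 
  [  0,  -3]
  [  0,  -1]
Yes.
The first column is zero, so A is already upper triangular: L = I, U = A.
L = 
  [  1,   0]
  [  0,   1]
U = 
  [  0,  -3]
  [  0,  -1]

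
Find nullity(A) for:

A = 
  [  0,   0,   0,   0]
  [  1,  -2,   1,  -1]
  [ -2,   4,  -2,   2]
nullity(A) = 3

Row reduce:
Swap R1 ↔ R2
R3 → R3 + (2)·R1
REF = 
  [  1,  -2,   1,  -1]
  [  0,   0,   0,   0]
  [  0,   0,   0,   0]
Pivot columns: 1 → 1 pivot.
rank(A) = 1, so nullity(A) = 4 - 1 = 3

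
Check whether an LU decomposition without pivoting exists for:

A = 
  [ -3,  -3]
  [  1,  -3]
Yes.
A[1,1] = -3 ≠ 0, so Gaussian elimination proceeds without a row swap: multiplier ℓ₂₁ = (1)/(-3) = -1/3, and U[2,2] = -3 - (-1/3)(-3) = -4.
L = 
  [   1,    0]
  [-1/3,    1]
U = 
  [ -3,  -3]
  [  0,  -4]
Check row 2 of LU: [(-1/3)(-3), (-1/3)(-3) + (-4)] = [1, -3] = row 2 of A ✓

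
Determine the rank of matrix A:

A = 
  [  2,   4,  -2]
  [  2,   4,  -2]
Row reduce:
R2 → R2 - (1)·R1
REF = 
  [  2,   4,  -2]
  [  0,   0,   0]
Pivot columns: 1 → 1 pivot.

rank(A) = 1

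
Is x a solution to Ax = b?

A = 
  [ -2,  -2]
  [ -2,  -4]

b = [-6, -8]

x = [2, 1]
Yes

Ax = [-6, -8] = b ✓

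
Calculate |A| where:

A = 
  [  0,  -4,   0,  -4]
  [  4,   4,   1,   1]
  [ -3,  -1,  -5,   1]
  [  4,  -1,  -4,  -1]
Cofactor expansion along row 1: det(A) = a₁₁M₁₁ - a₁₂M₁₂ + a₁₃M₁₃ - a₁₄M₁₄

M₁₁ = det[[4, 1, 1]; [-1, -5, 1]; [-1, -4, -1]]
  = (4)·((-5)(-1) - (1)(-4)) - (1)·((-1)(-1) - (1)(-1)) + (1)·((-1)(-4) - (-5)(-1))
  = (4)(9) - (1)(2) + (1)(-1)
  = 33
M₁₂ = det[[4, 1, 1]; [-3, -5, 1]; [4, -4, -1]]
  = (4)·((-5)(-1) - (1)(-4)) - (1)·((-3)(-1) - (1)(4)) + (1)·((-3)(-4) - (-5)(4))
  = (4)(9) - (1)(-1) + (1)(32)
  = 69
M₁₃ = det[[4, 4, 1]; [-3, -1, 1]; [4, -1, -1]]
  = (4)·((-1)(-1) - (1)(-1)) - (4)·((-3)(-1) - (1)(4)) + (1)·((-3)(-1) - (-1)(4))
  = (4)(2) - (4)(-1) + (1)(7)
  = 19
M₁₄ = det[[4, 4, 1]; [-3, -1, -5]; [4, -1, -4]]
  = (4)·((-1)(-4) - (-5)(-1)) - (4)·((-3)(-4) - (-5)(4)) + (1)·((-3)(-1) - (-1)(4))
  = (4)(-1) - (4)(32) + (1)(7)
  = -125

det(A) = (0)(33) - (-4)(69) + (0)(19) - (-4)(-125) = -224

det(A) = -224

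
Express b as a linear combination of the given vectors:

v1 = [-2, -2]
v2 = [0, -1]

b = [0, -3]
c1 = 0, c2 = 3

b = 0·v1 + 3·v2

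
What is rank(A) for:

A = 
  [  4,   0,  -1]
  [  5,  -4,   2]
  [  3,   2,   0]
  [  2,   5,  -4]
Row reduce:
R2 → R2 - (5/4)·R1
R3 → R3 - (3/4)·R1
R4 → R4 - (1/2)·R1
R3 → R3 + (1/2)·R2
R4 → R4 + (5/4)·R2
R4 → R4 - (9/38)·R3
REF = 
  [   4,    0,   -1]
  [   0,   -4, 13/4]
  [   0,    0, 19/8]
  [   0,    0,    0]
Pivot columns: 1, 2, 3 → 3 pivots.

rank(A) = 3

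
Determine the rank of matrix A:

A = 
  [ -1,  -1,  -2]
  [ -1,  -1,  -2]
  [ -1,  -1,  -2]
Row reduce:
R2 → R2 - (1)·R1
R3 → R3 - (1)·R1
REF = 
  [ -1,  -1,  -2]
  [  0,   0,   0]
  [  0,   0,   0]
Pivot columns: 1 → 1 pivot.

rank(A) = 1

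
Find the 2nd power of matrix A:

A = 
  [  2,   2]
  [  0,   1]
A² = A·A:
A²[1,1] = (2)(2) + (2)(0) = 4
A²[1,2] = (2)(2) + (2)(1) = 6
A²[2,1] = (0)(2) + (1)(0) = 0
A²[2,2] = (0)(2) + (1)(1) = 1
A² = 
  [  4,   6]
  [  0,   1]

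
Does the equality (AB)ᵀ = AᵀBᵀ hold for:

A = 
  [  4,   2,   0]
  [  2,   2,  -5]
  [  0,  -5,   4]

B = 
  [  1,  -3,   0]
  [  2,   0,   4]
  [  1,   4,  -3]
No

(AB)ᵀ = 
  [  8,   1,  -6]
  [-12, -26,  16]
  [  8,  23, -32]

AᵀBᵀ = 
  [ -2,   8,  12]
  [ -4, -16,  25]
  [ 15,  16, -32]

The two matrices differ, so (AB)ᵀ ≠ AᵀBᵀ in general. The correct identity is (AB)ᵀ = BᵀAᵀ.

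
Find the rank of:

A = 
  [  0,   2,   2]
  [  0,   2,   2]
Row reduce:
R2 → R2 - (1)·R1
REF = 
  [  0,   2,   2]
  [  0,   0,   0]
Pivot columns: 2 → 1 pivot.

rank(A) = 1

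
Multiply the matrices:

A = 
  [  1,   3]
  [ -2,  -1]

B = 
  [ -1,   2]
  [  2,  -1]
A is 2×2 and B is 2×2, so AB is 2×2. Each entry is (row of A)·(column of B):
AB[1,1] = (1)(-1) + (3)(2) = 5
AB[1,2] = (1)(2) + (3)(-1) = -1
AB[2,1] = (-2)(-1) + (-1)(2) = 0
AB[2,2] = (-2)(2) + (-1)(-1) = -3

AB = 
  [  5,  -1]
  [  0,  -3]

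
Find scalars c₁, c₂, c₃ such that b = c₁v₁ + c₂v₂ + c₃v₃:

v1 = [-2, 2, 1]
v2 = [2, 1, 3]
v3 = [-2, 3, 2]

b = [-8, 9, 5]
c1 = 3, c2 = 0, c3 = 1

b = 3·v1 + 0·v2 + 1·v3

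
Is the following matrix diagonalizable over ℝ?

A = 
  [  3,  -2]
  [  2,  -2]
Yes

tr(A) = 1, det(A) = -2
Characteristic polynomial: λ² - tr(A)λ + det(A) = λ² - λ - 2
λ² - λ - 2 = (λ + 1)(λ - 2)
Eigenvalues: 2, -1
λ=-1: alg. mult. = 1, geom. mult. = 2 - rank(A - (-1)I) = 2 - 1 = 1
λ=2: alg. mult. = 1, geom. mult. = 2 - rank(A - (2)I) = 2 - 1 = 1
Sum of geometric multiplicities equals n, so A has n independent eigenvectors.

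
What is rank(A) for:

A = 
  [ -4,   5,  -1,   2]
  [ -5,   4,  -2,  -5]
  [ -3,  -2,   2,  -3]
rank(A) = 3

Row reduce:
R2 → R2 - (5/4)·R1
R3 → R3 - (3/4)·R1
R3 → R3 - (23/9)·R2
REF = 
  [   -4,     5,    -1,     2]
  [    0,  -9/4,  -3/4, -15/2]
  [    0,     0,  14/3,  44/3]
Pivot columns: 1, 2, 3 → 3 pivots.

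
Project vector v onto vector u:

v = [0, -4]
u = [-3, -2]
v·u = (0)(-3) + (-4)(-2) = 8
u·u = (-3)² + (-2)² = 13
proj_u(v) = (v·u / u·u) × u = (8/13) × u

proj_u(v) = [-24/13, -16/13]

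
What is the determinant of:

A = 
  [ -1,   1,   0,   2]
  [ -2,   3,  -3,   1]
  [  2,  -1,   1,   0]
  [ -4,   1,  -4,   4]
-39

Cofactor expansion along row 1: det(A) = a₁₁M₁₁ - a₁₂M₁₂ + a₁₃M₁₃ - a₁₄M₁₄

M₁₁ = det[[3, -3, 1]; [-1, 1, 0]; [1, -4, 4]]
  = (3)·((1)(4) - (0)(-4)) - (-3)·((-1)(4) - (0)(1)) + (1)·((-1)(-4) - (1)(1))
  = (3)(4) - (-3)(-4) + (1)(3)
  = 3
M₁₂ = det[[-2, -3, 1]; [2, 1, 0]; [-4, -4, 4]]
  = (-2)·((1)(4) - (0)(-4)) - (-3)·((2)(4) - (0)(-4)) + (1)·((2)(-4) - (1)(-4))
  = (-2)(4) - (-3)(8) + (1)(-4)
  = 12
M₁₃ = det[[-2, 3, 1]; [2, -1, 0]; [-4, 1, 4]]
  = (-2)·((-1)(4) - (0)(1)) - (3)·((2)(4) - (0)(-4)) + (1)·((2)(1) - (-1)(-4))
  = (-2)(-4) - (3)(8) + (1)(-2)
  = -18
M₁₄ = det[[-2, 3, -3]; [2, -1, 1]; [-4, 1, -4]]
  = (-2)·((-1)(-4) - (1)(1)) - (3)·((2)(-4) - (1)(-4)) + (-3)·((2)(1) - (-1)(-4))
  = (-2)(3) - (3)(-4) + (-3)(-2)
  = 12

det(A) = (-1)(3) - (1)(12) + (0)(-18) - (2)(12) = -39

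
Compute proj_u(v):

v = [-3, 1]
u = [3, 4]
proj_u(v) = [-3/5, -4/5]

v·u = (-3)(3) + (1)(4) = -5
u·u = (3)² + (4)² = 25
proj_u(v) = (v·u / u·u) × u = (-5/25) × u = (-1/5) × u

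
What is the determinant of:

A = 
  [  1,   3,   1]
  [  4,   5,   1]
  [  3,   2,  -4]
Cofactor expansion along row 1:
det(A) = (1)·((5)(-4) - (1)(2)) - (3)·((4)(-4) - (1)(3)) + (1)·((4)(2) - (5)(3))
  = (1)(-22) - (3)(-19) + (1)(-7)
  = 28

det(A) = 28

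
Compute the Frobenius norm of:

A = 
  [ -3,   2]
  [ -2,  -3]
||A||_F = 5.099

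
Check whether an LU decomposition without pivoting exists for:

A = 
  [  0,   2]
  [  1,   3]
No.
A[1,1] = 0 but A[2,1] = 1 ≠ 0. Any LU with L unit lower triangular has (LU)[1,1] = U[1,1] and (LU)[2,1] = L[2,1]·U[1,1]; matching A forces U[1,1] = 0, which then forces (LU)[2,1] = 0 ≠ 1. A row swap (pivoting) is required.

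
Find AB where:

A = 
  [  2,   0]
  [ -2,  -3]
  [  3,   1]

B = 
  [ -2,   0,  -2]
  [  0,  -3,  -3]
A is 3×2 and B is 2×3, so AB is 3×3. Each entry is (row of A)·(column of B):
AB[1,1] = (2)(-2) + (0)(0) = -4
AB[1,2] = (2)(0) + (0)(-3) = 0
AB[1,3] = (2)(-2) + (0)(-3) = -4
AB[2,1] = (-2)(-2) + (-3)(0) = 4
AB[2,2] = (-2)(0) + (-3)(-3) = 9
AB[2,3] = (-2)(-2) + (-3)(-3) = 13
AB[3,1] = (3)(-2) + (1)(0) = -6
AB[3,2] = (3)(0) + (1)(-3) = -3
AB[3,3] = (3)(-2) + (1)(-3) = -9

AB = 
  [ -4,   0,  -4]
  [  4,   9,  13]
  [ -6,  -3,  -9]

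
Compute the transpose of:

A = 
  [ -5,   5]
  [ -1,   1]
Aᵀ = 
  [ -5,  -1]
  [  5,   1]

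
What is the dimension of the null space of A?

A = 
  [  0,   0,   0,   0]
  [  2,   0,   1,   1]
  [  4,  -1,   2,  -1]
nullity(A) = 2

Row reduce:
Swap R1 ↔ R2
R3 → R3 - (2)·R1
Swap R2 ↔ R3
REF = 
  [  2,   0,   1,   1]
  [  0,  -1,   0,  -3]
  [  0,   0,   0,   0]
Pivot columns: 1, 2 → 2 pivots.
rank(A) = 2, so nullity(A) = 4 - 2 = 2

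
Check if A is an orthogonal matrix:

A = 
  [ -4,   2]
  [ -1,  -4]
No

AᵀA = 
  [ 17,  -4]
  [ -4,  20]
≠ I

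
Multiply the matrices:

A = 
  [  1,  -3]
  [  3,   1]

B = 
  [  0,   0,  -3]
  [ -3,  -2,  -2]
AB = 
  [  9,   6,   3]
  [ -3,  -2, -11]

A is 2×2 and B is 2×3, so AB is 2×3. Each entry is (row of A)·(column of B):
AB[1,1] = (1)(0) + (-3)(-3) = 9
AB[1,2] = (1)(0) + (-3)(-2) = 6
AB[1,3] = (1)(-3) + (-3)(-2) = 3
AB[2,1] = (3)(0) + (1)(-3) = -3
AB[2,2] = (3)(0) + (1)(-2) = -2
AB[2,3] = (3)(-3) + (1)(-2) = -11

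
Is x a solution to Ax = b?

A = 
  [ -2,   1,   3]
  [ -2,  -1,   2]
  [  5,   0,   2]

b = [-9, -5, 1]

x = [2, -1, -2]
No

Ax = [-11, -7, 6] ≠ b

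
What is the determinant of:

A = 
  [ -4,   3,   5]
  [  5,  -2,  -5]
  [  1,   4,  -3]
36

Cofactor expansion along row 1:
det(A) = (-4)·((-2)(-3) - (-5)(4)) - (3)·((5)(-3) - (-5)(1)) + (5)·((5)(4) - (-2)(1))
  = (-4)(26) - (3)(-10) + (5)(22)
  = 36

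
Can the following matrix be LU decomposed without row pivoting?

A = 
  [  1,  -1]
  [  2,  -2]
Yes.
A[1,1] = 1 ≠ 0, so Gaussian elimination proceeds without a row swap: multiplier ℓ₂₁ = (2)/(1) = 2, and U[2,2] = -2 - (2)(-1) = 0.
L = 
  [  1,   0]
  [  2,   1]
U = 
  [  1,  -1]
  [  0,   0]
Check row 2 of LU: [(2)(1), (2)(-1) + 0] = [2, -2] = row 2 of A ✓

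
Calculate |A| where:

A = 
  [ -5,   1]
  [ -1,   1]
-4

For a 2×2 matrix, det = ad - bc = (-5)(1) - (1)(-1) = -4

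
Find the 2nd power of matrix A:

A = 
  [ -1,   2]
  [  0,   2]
A² = A·A:
A²[1,1] = (-1)(-1) + (2)(0) = 1
A²[1,2] = (-1)(2) + (2)(2) = 2
A²[2,1] = (0)(-1) + (2)(0) = 0
A²[2,2] = (0)(2) + (2)(2) = 4
A² = 
  [  1,   2]
  [  0,   4]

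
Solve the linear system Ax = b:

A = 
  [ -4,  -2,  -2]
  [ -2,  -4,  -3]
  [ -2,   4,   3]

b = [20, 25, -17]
Row reduce the augmented matrix [A|b]:
R2 → R2 - (1/2)·R1
R3 → R3 - (1/2)·R1
R3 → R3 + (5/3)·R2
REF = 
  [ -4,  -2,  -2,  20]
  [  0,  -3,  -2,  15]
  [  0,   0, 2/3,  -2]

Back-substitution:
x₃ = (-2) / (2/3) = -3
x₂ = (15 - (-2)(-3)) / (-3) = -3
x₁ = (20 - (-2)(-3) - (-2)(-3)) / (-4) = -2

x = [-2, -3, -3]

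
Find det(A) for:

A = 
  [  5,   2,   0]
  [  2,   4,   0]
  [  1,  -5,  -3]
Cofactor expansion along row 1:
det(A) = (5)·((4)(-3) - (0)(-5)) - (2)·((2)(-3) - (0)(1)) + (0)·((2)(-5) - (4)(1))
  = (5)(-12) - (2)(-6) + (0)(-14)
  = -48

det(A) = -48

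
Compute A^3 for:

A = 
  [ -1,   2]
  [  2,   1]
A² = A·A:
A²[1,1] = (-1)(-1) + (2)(2) = 5
A²[1,2] = (-1)(2) + (2)(1) = 0
A²[2,1] = (2)(-1) + (1)(2) = 0
A²[2,2] = (2)(2) + (1)(1) = 5
A² = 
  [  5,   0]
  [  0,   5]

A^3 = A^2·A:
A^3[1,1] = (5)(-1) + (0)(2) = -5
A^3[1,2] = (5)(2) + (0)(1) = 10
A^3[2,1] = (0)(-1) + (5)(2) = 10
A^3[2,2] = (0)(2) + (5)(1) = 5
A^3 = 
  [ -5,  10]
  [ 10,   5]

Therefore
A^3 = 
  [ -5,  10]
  [ 10,   5]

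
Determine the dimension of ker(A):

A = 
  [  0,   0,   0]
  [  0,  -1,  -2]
nullity(A) = 2

Row reduce:
Swap R1 ↔ R2
REF = 
  [  0,  -1,  -2]
  [  0,   0,   0]
Pivot columns: 2 → 1 pivot.
rank(A) = 1, so nullity(A) = 3 - 1 = 2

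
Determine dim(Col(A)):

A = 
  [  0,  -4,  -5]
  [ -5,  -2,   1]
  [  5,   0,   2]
Row reduce:
Swap R1 ↔ R2
R3 → R3 + (1)·R1
R3 → R3 - (1/2)·R2
REF = 
  [  -5,   -2,    1]
  [   0,   -4,   -5]
  [   0,    0, 11/2]
Pivot columns: 1, 2, 3 → 3 pivots.
dim(Col(A)) = number of pivot columns = 3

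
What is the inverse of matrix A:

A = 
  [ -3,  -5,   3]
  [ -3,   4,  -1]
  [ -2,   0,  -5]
det(A) = (-3)·((4)(-5) - (-1)(0)) - (-5)·((-3)(-5) - (-1)(-2)) + (3)·((-3)(0) - (4)(-2))
  = (-3)(-20) - (-5)(13) + (3)(8)
  = 149
det(A) = 149 ≠ 0, so A is invertible.

Cofactors Cᵢⱼ = (-1)ⁱ⁺ʲ·Mᵢⱼ:
C = 
  [-20, -13,   8]
  [-25,  21,  10]
  [ -7, -12, -27]

adj(A) = Cᵀ:
adj(A) = 
  [-20, -25,  -7]
  [-13,  21, -12]
  [  8,  10, -27]

A⁻¹ = (1/149) · adj(A):
A⁻¹ = 
  [-20/149, -25/149,  -7/149]
  [-13/149,  21/149, -12/149]
  [  8/149,  10/149, -27/149]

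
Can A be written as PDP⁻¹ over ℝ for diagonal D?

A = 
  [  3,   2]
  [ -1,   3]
No

tr(A) = 6, det(A) = 11
Characteristic polynomial: λ² - tr(A)λ + det(A) = λ² - 6λ + 11
λ² - 6λ + 11 = 0  ⇒  λ = (6 ± √((-6)² - 4·(11)))/2 = (6 ± √(-8))/2
  = 3 + i√2,  3 - i√2
Eigenvalues: 3 + i√2, 3 - i√2  (≈ 3 + 1.414i, 3 - 1.414i)
Has complex eigenvalues (not diagonalizable over ℝ).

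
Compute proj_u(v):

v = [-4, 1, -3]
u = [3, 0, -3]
v·u = (-4)(3) + (1)(0) + (-3)(-3) = -3
u·u = (3)² + (0)² + (-3)² = 18
proj_u(v) = (v·u / u·u) × u = (-3/18) × u = (-1/6) × u

proj_u(v) = [-1/2, 0, 1/2]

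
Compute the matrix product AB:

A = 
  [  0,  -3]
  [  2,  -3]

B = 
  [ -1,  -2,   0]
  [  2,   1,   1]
A is 2×2 and B is 2×3, so AB is 2×3. Each entry is (row of A)·(column of B):
AB[1,1] = (0)(-1) + (-3)(2) = -6
AB[1,2] = (0)(-2) + (-3)(1) = -3
AB[1,3] = (0)(0) + (-3)(1) = -3
AB[2,1] = (2)(-1) + (-3)(2) = -8
AB[2,2] = (2)(-2) + (-3)(1) = -7
AB[2,3] = (2)(0) + (-3)(1) = -3

AB = 
  [ -6,  -3,  -3]
  [ -8,  -7,  -3]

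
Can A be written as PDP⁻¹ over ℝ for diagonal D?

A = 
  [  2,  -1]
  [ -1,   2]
Yes

tr(A) = 4, det(A) = 3
Characteristic polynomial: λ² - tr(A)λ + det(A) = λ² - 4λ + 3
λ² - 4λ + 3 = (λ - 1)(λ - 3)
Eigenvalues: 3, 1
λ=1: alg. mult. = 1, geom. mult. = 2 - rank(A - (1)I) = 2 - 1 = 1
λ=3: alg. mult. = 1, geom. mult. = 2 - rank(A - (3)I) = 2 - 1 = 1
Sum of geometric multiplicities equals n, so A has n independent eigenvectors.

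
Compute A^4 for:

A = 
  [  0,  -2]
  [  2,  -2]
A^4 = 
  [  0, -16]
  [ 16, -16]

A² = A·A:
A²[1,1] = (0)(0) + (-2)(2) = -4
A²[1,2] = (0)(-2) + (-2)(-2) = 4
A²[2,1] = (2)(0) + (-2)(2) = -4
A²[2,2] = (2)(-2) + (-2)(-2) = 0
A² = 
  [ -4,   4]
  [ -4,   0]

A^3 = A^2·A:
A^3[1,1] = (-4)(0) + (4)(2) = 8
A^3[1,2] = (-4)(-2) + (4)(-2) = 0
A^3[2,1] = (-4)(0) + (0)(2) = 0
A^3[2,2] = (-4)(-2) + (0)(-2) = 8
A^3 = 
  [  8,   0]
  [  0,   8]

A^4 = A^3·A:
A^4[1,1] = (8)(0) + (0)(2) = 0
A^4[1,2] = (8)(-2) + (0)(-2) = -16
A^4[2,1] = (0)(0) + (8)(2) = 16
A^4[2,2] = (0)(-2) + (8)(-2) = -16
A^4 = 
  [  0, -16]
  [ 16, -16]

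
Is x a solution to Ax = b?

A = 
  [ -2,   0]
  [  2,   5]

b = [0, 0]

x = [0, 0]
Yes

Ax = [0, 0] = b ✓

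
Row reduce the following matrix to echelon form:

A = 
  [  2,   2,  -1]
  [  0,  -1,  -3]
Row operations:
No row operations needed (already in echelon form).

Resulting echelon form:
REF = 
  [  2,   2,  -1]
  [  0,  -1,  -3]

Rank = 2 (number of non-zero pivot rows).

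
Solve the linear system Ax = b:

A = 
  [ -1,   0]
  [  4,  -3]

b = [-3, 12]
x = [3, 0]

Row reduce the augmented matrix [A|b]:
R2 → R2 + (4)·R1
REF = 
  [ -1,   0,  -3]
  [  0,  -3,   0]

Back-substitution:
x₂ = 0 / (-3) = 0
x₁ = (-3 - (0)(0)) / (-1) = 3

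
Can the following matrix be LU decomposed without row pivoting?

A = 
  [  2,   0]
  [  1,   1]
Yes.
A[1,1] = 2 ≠ 0, so Gaussian elimination proceeds without a row swap: multiplier ℓ₂₁ = (1)/(2) = 1/2, and U[2,2] = 1 - (1/2)(0) = 1.
L = 
  [  1,   0]
  [1/2,   1]
U = 
  [  2,   0]
  [  0,   1]
Check row 2 of LU: [(1/2)(2), (1/2)(0) + 1] = [1, 1] = row 2 of A ✓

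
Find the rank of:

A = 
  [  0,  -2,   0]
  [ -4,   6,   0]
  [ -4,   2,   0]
rank(A) = 2

Row reduce:
Swap R1 ↔ R2
R3 → R3 - (1)·R1
R3 → R3 - (2)·R2
REF = 
  [ -4,   6,   0]
  [  0,  -2,   0]
  [  0,   0,   0]
Pivot columns: 1, 2 → 2 pivots.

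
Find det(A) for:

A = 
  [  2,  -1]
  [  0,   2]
4

For a 2×2 matrix, det = ad - bc = (2)(2) - (-1)(0) = 4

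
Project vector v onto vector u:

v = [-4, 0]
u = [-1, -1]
proj_u(v) = [-2, -2]

v·u = (-4)(-1) + (0)(-1) = 4
u·u = (-1)² + (-1)² = 2
proj_u(v) = (v·u / u·u) × u = (4/2) × u = (2) × u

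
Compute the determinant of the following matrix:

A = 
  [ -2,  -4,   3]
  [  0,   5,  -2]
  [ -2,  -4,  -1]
Cofactor expansion along row 1:
det(A) = (-2)·((5)(-1) - (-2)(-4)) - (-4)·((0)(-1) - (-2)(-2)) + (3)·((0)(-4) - (5)(-2))
  = (-2)(-13) - (-4)(-4) + (3)(10)
  = 40

det(A) = 40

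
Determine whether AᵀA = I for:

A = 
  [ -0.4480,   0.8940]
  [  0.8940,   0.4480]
Yes

AᵀA = 
  [  0.9999,   0]
  [  0,   0.9999]
≈ I (equal to I up to the 4-dp rounding of the entries)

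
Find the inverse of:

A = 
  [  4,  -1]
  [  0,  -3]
det(A) = (4)(-3) - (-1)(0) = -12
For a 2×2 matrix, A⁻¹ = (1/det(A)) · [[d, -b], [-c, a]]
    = (-1/12) · [[-3, 1], [0, 4]]

A⁻¹ = 
  [  1/4, -1/12]
  [    0,  -1/3]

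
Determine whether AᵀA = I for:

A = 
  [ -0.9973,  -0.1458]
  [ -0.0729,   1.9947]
No

AᵀA = 
  [  0.9999,   0]
  [  0,   4.0001]
≠ I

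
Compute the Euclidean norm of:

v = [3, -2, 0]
3.606

||v||₂ = √((3)² + (-2)² + (0)²) = √13 = 3.606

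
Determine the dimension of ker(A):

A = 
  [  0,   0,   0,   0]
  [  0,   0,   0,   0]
nullity(A) = 4

Row reduce:
(no row operations needed)
REF = 
  [  0,   0,   0,   0]
  [  0,   0,   0,   0]
Pivot columns: none → 0 pivots.
rank(A) = 0, so nullity(A) = 4 - 0 = 4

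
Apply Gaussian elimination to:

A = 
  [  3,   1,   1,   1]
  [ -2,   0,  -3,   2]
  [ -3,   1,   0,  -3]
Row operations:
R2 → R2 + (2/3)·R1
R3 → R3 + (1)·R1
R3 → R3 - (3)·R2

Resulting echelon form:
REF = 
  [   3,    1,    1,    1]
  [   0,  2/3, -7/3,  8/3]
  [   0,    0,    8,  -10]

Rank = 3 (number of non-zero pivot rows).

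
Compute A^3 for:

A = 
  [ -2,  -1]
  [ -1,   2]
A^3 = 
  [-10,  -5]
  [ -5,  10]

A² = A·A:
A²[1,1] = (-2)(-2) + (-1)(-1) = 5
A²[1,2] = (-2)(-1) + (-1)(2) = 0
A²[2,1] = (-1)(-2) + (2)(-1) = 0
A²[2,2] = (-1)(-1) + (2)(2) = 5
A² = 
  [  5,   0]
  [  0,   5]

A^3 = A^2·A:
A^3[1,1] = (5)(-2) + (0)(-1) = -10
A^3[1,2] = (5)(-1) + (0)(2) = -5
A^3[2,1] = (0)(-2) + (5)(-1) = -5
A^3[2,2] = (0)(-1) + (5)(2) = 10
A^3 = 
  [-10,  -5]
  [ -5,  10]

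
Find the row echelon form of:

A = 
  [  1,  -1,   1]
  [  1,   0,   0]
Row operations:
R2 → R2 - (1)·R1

Resulting echelon form:
REF = 
  [  1,  -1,   1]
  [  0,   1,  -1]

Rank = 2 (number of non-zero pivot rows).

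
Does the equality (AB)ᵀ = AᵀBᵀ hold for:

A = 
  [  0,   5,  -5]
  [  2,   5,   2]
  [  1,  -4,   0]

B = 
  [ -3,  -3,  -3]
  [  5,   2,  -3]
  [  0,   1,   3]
No

(AB)ᵀ = 
  [ 25,  19, -23]
  [  5,   6, -11]
  [-30, -15,   9]

AᵀBᵀ = 
  [ -9,   1,   5]
  [-18,  47,  -7]
  [  9, -21,   2]

The two matrices differ, so (AB)ᵀ ≠ AᵀBᵀ in general. The correct identity is (AB)ᵀ = BᵀAᵀ.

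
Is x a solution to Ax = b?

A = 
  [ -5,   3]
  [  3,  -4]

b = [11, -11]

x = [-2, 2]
No

Ax = [16, -14] ≠ b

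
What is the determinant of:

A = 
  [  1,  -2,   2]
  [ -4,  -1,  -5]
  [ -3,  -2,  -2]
Cofactor expansion along row 1:
det(A) = (1)·((-1)(-2) - (-5)(-2)) - (-2)·((-4)(-2) - (-5)(-3)) + (2)·((-4)(-2) - (-1)(-3))
  = (1)(-8) - (-2)(-7) + (2)(5)
  = -12

det(A) = -12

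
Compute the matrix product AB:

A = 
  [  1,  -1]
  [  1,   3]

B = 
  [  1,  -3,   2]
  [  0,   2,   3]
AB = 
  [  1,  -5,  -1]
  [  1,   3,  11]

A is 2×2 and B is 2×3, so AB is 2×3. Each entry is (row of A)·(column of B):
AB[1,1] = (1)(1) + (-1)(0) = 1
AB[1,2] = (1)(-3) + (-1)(2) = -5
AB[1,3] = (1)(2) + (-1)(3) = -1
AB[2,1] = (1)(1) + (3)(0) = 1
AB[2,2] = (1)(-3) + (3)(2) = 3
AB[2,3] = (1)(2) + (3)(3) = 11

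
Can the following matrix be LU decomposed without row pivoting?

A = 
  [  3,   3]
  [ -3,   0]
Yes.
A[1,1] = 3 ≠ 0, so Gaussian elimination proceeds without a row swap: multiplier ℓ₂₁ = (-3)/(3) = -1, and U[2,2] = 0 - (-1)(3) = 3.
L = 
  [  1,   0]
  [ -1,   1]
U = 
  [  3,   3]
  [  0,   3]
Check row 2 of LU: [(-1)(3), (-1)(3) + 3] = [-3, 0] = row 2 of A ✓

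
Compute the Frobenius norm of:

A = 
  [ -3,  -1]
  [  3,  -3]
||A||_F = 5.292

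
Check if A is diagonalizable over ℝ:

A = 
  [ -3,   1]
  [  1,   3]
Yes

tr(A) = 0, det(A) = -10
Characteristic polynomial: λ² - tr(A)λ + det(A) = λ² - 10
λ² - 10 = 0  ⇒  λ = (0 ± √((0)² - 4·(-10)))/2 = (0 ± √(40))/2
  = √10,  -√10
Eigenvalues: √10, -√10  (≈ 3.162, -3.162)
The two irrational eigenvalues are distinct (simple), so each has alg. mult. = geom. mult. = 1.
Sum of geometric multiplicities equals n, so A has n independent eigenvectors.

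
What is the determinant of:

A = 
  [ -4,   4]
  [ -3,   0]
12

For a 2×2 matrix, det = ad - bc = (-4)(0) - (4)(-3) = 12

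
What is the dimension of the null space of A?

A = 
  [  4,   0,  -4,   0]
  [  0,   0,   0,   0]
nullity(A) = 3

Row reduce:
(no row operations needed)
REF = 
  [  4,   0,  -4,   0]
  [  0,   0,   0,   0]
Pivot columns: 1 → 1 pivot.
rank(A) = 1, so nullity(A) = 4 - 1 = 3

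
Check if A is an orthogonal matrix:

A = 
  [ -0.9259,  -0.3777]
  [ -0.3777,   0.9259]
Yes

AᵀA = 
  [  0.9999,   0]
  [  0,   0.9999]
≈ I (equal to I up to the 4-dp rounding of the entries)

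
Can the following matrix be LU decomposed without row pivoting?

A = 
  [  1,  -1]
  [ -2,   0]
Yes.
A[1,1] = 1 ≠ 0, so Gaussian elimination proceeds without a row swap: multiplier ℓ₂₁ = (-2)/(1) = -2, and U[2,2] = 0 - (-2)(-1) = -2.
L = 
  [  1,   0]
  [ -2,   1]
U = 
  [  1,  -1]
  [  0,  -2]
Check row 2 of LU: [(-2)(1), (-2)(-1) + (-2)] = [-2, 0] = row 2 of A ✓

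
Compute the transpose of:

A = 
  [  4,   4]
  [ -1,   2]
Aᵀ = 
  [  4,  -1]
  [  4,   2]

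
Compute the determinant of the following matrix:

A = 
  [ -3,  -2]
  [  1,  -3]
11

For a 2×2 matrix, det = ad - bc = (-3)(-3) - (-2)(1) = 11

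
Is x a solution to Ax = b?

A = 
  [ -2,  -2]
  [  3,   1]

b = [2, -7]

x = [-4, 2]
No

Ax = [4, -10] ≠ b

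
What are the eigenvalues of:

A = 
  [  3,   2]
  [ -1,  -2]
λ = (1 + √17)/2, (1 - √17)/2  (≈ 2.562, -1.562)

tr(A) = 1, det(A) = -4
Characteristic polynomial: λ² - tr(A)λ + det(A) = λ² - λ - 4
λ² - λ - 4 = 0  ⇒  λ = (1 ± √((-1)² - 4·(-4)))/2 = (1 ± √(17))/2
  = (1 + √17)/2,  (1 - √17)/2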